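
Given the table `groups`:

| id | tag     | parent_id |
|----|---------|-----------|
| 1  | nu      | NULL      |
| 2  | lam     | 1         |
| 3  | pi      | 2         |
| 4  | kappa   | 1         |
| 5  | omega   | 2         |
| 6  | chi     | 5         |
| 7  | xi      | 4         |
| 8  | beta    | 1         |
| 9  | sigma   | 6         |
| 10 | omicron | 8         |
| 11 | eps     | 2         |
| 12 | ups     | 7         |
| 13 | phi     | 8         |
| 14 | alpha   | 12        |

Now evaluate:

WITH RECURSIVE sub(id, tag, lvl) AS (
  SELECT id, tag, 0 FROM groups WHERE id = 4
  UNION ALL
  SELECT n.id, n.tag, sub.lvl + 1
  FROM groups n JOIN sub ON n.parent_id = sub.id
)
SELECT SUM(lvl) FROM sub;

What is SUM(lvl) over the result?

6

Base: id=4 (kappa) at lvl 0.
Iteration 1: rows with parent_id in {4} -> xi (id 7, lvl 1).
Iteration 2: rows with parent_id in {7} -> ups (id 12, lvl 2).
Iteration 3: rows with parent_id in {12} -> alpha (id 14, lvl 3).
Iteration 4: no rows with parent_id in {14}; recursion stops.
SUM(lvl) = 0 + 1 + 2 + 3 = 6.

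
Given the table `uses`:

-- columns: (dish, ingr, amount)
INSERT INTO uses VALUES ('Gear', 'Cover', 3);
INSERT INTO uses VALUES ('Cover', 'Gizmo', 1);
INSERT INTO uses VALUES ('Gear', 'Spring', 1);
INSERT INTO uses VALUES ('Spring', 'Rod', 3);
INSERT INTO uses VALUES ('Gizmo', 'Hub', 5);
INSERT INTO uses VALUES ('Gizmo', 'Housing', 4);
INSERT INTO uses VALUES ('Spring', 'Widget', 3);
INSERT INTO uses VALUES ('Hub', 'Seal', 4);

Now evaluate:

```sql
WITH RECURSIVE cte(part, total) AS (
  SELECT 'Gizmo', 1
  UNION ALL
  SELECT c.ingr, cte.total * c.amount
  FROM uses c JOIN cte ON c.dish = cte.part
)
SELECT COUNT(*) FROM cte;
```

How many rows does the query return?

Base: (Gizmo, total=1).
Iteration 1: components of {Gizmo} -> Housing = 1*4 = 4, Hub = 1*5 = 5.
Iteration 2: components of {Housing,Hub} -> Seal = 5*4 = 20.
Iteration 3: no further components; recursion stops.
Total rows emitted: 4.

4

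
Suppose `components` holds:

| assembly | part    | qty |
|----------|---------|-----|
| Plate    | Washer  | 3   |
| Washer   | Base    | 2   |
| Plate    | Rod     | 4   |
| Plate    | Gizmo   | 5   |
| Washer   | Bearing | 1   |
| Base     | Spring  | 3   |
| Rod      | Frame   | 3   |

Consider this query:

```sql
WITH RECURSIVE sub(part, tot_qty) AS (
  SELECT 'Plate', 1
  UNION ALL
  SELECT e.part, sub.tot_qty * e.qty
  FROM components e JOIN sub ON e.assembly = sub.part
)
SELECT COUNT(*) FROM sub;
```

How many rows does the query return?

8

Base: (Plate, tot_qty=1).
Iteration 1: components of {Plate} -> Gizmo = 1*5 = 5, Rod = 1*4 = 4, Washer = 1*3 = 3.
Iteration 2: components of {Gizmo,Rod,Washer} -> Base = 3*2 = 6, Bearing = 3*1 = 3, Frame = 4*3 = 12.
Iteration 3: components of {Base,Bearing,Frame} -> Spring = 6*3 = 18.
Iteration 4: no further components; recursion stops.
Total rows emitted: 8.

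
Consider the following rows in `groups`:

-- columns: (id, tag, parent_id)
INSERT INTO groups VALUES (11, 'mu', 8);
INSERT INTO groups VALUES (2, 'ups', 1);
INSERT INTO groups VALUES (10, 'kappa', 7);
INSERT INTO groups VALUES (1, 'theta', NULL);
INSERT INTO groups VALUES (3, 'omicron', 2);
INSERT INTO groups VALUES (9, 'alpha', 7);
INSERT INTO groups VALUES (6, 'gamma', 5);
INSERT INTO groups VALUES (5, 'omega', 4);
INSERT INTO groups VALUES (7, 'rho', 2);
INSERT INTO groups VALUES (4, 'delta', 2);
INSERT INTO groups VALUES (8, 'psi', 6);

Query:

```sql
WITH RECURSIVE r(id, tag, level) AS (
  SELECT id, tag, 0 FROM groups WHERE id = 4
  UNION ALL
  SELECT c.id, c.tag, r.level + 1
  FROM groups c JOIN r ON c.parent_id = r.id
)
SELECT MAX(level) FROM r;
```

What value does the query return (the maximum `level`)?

4

Base: id=4 (delta) at level 0.
Iteration 1: rows with parent_id in {4} -> omega (id 5, level 1).
Iteration 2: rows with parent_id in {5} -> gamma (id 6, level 2).
Iteration 3: rows with parent_id in {6} -> psi (id 8, level 3).
Iteration 4: rows with parent_id in {8} -> mu (id 11, level 4).
Iteration 5: no rows with parent_id in {11}; recursion stops.
level values: 0, 1, 2, 3, 4; the maximum is 4.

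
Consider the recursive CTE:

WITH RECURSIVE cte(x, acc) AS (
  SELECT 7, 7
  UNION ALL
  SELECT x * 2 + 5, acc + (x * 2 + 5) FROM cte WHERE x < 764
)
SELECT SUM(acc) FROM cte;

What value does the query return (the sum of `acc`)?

5844

Base: x=7, acc=7.
Iteration 1: 7 < 764 holds -> x = 7 * 2 + 5 = 19, acc = 7 + 19 = 26.
Iteration 2: 19 < 764 holds -> x = 19 * 2 + 5 = 43, acc = 26 + 43 = 69.
Iteration 3: 43 < 764 holds -> x = 43 * 2 + 5 = 91, acc = 69 + 91 = 160.
Iteration 4: 91 < 764 holds -> x = 91 * 2 + 5 = 187, acc = 160 + 187 = 347.
Iteration 5: 187 < 764 holds -> x = 187 * 2 + 5 = 379, acc = 347 + 379 = 726.
Iteration 6: 379 < 764 holds -> x = 379 * 2 + 5 = 763, acc = 726 + 763 = 1489.
Iteration 7: 763 < 764 holds -> x = 763 * 2 + 5 = 1531, acc = 1489 + 1531 = 3020.
Iteration 8: 1531 < 764 fails; recursion stops.
SUM(acc) = 7 + 26 + 69 + 160 + 347 + 726 + 1489 + 3020 = 5844.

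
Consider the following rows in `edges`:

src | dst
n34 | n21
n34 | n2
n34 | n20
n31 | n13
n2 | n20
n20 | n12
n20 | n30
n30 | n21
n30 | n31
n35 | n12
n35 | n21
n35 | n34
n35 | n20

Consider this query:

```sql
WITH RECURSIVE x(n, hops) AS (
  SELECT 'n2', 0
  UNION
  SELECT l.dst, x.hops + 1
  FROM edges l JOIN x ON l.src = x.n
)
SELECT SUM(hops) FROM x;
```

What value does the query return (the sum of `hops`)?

15

Base: (n2, hops=0).
Iteration 1: edges from {n2} -> (n20, hops=1).
Iteration 2: edges from {n20} -> (n12, hops=2), (n30, hops=2).
Iteration 3: edges from {n12,n30} -> (n21, hops=3), (n31, hops=3).
Iteration 4: edges from {n21,n31} -> (n13, hops=4).
Iteration 5: no outgoing edges from {n13}; recursion stops.
SUM(hops) = 0 + 1 + 2 + 2 + 3 + 3 + 4 = 15.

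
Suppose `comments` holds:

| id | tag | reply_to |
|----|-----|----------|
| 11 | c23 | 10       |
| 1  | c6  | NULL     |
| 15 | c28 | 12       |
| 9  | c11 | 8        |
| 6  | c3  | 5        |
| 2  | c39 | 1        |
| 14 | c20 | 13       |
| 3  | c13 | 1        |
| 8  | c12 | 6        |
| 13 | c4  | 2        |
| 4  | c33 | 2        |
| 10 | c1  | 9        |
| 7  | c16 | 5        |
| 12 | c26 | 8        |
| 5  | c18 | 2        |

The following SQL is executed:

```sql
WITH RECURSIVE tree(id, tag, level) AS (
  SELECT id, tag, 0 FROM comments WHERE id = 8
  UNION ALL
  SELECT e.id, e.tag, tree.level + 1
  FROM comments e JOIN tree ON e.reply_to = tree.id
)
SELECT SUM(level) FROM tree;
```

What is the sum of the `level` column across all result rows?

Base: id=8 (c12) at level 0.
Iteration 1: rows with reply_to in {8} -> c11 (id 9, level 1), c26 (id 12, level 1).
Iteration 2: rows with reply_to in {9,12} -> c1 (id 10, level 2), c28 (id 15, level 2).
Iteration 3: rows with reply_to in {10,15} -> c23 (id 11, level 3).
Iteration 4: no rows with reply_to in {11}; recursion stops.
SUM(level) = 0 + 1 + 1 + 2 + 2 + 3 = 9.

9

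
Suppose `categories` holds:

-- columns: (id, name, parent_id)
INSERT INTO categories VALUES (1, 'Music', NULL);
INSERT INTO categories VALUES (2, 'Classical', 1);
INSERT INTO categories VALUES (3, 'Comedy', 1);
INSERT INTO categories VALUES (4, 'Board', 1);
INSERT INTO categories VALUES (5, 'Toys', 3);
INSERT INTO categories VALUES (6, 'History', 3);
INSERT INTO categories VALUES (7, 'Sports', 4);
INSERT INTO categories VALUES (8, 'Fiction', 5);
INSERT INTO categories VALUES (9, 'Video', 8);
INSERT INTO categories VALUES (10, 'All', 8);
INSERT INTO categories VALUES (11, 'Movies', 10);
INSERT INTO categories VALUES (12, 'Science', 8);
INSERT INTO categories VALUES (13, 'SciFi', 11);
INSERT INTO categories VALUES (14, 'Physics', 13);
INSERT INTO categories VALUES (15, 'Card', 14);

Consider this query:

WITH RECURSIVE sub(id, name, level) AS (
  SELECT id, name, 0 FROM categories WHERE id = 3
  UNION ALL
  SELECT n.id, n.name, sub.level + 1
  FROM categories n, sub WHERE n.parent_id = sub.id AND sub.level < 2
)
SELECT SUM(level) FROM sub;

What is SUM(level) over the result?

4

Base: id=3 (Comedy) at level 0.
Iteration 1: rows with parent_id in {3} -> Toys (id 5, level 1), History (id 6, level 1).
Iteration 2: rows with parent_id in {5,6} -> Fiction (id 8, level 2).
Iteration 3: level < 2 fails for all current rows; recursion stops.
SUM(level) = 0 + 1 + 1 + 2 = 4.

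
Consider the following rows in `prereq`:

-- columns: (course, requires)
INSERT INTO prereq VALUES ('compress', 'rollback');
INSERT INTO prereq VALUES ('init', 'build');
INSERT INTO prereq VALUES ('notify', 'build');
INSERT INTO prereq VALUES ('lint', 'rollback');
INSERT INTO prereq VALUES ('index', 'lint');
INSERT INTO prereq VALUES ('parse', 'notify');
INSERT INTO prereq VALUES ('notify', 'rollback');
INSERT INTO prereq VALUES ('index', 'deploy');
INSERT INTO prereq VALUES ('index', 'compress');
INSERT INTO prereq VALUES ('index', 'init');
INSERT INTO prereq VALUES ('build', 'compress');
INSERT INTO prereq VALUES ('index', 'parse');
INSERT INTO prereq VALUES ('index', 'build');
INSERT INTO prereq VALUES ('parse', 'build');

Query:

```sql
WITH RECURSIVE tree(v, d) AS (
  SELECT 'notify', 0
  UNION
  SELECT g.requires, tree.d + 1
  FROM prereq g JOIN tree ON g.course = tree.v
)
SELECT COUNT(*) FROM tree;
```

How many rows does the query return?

5

Base: (notify, d=0).
Iteration 1: edges from {notify} -> (build, d=1), (rollback, d=1).
Iteration 2: edges from {build,rollback} -> (compress, d=2).
Iteration 3: edges from {compress} -> (rollback, d=3).
Iteration 4: no outgoing edges from {rollback}; recursion stops.
Total rows emitted: 5.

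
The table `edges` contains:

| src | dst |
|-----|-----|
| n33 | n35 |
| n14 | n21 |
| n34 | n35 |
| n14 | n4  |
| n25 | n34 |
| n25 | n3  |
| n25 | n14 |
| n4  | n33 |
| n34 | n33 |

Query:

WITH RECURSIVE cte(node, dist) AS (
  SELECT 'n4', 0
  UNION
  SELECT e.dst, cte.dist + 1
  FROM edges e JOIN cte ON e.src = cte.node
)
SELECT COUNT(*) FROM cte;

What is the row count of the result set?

3

Base: (n4, dist=0).
Iteration 1: edges from {n4} -> (n33, dist=1).
Iteration 2: edges from {n33} -> (n35, dist=2).
Iteration 3: no outgoing edges from {n35}; recursion stops.
Total rows emitted: 3.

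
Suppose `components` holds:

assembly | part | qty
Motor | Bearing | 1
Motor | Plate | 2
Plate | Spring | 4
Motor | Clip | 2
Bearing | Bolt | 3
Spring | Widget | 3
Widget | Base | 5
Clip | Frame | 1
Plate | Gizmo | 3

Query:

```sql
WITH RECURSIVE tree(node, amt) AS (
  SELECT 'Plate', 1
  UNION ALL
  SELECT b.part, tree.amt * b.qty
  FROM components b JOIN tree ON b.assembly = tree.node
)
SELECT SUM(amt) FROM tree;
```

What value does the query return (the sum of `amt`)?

Base: (Plate, amt=1).
Iteration 1: components of {Plate} -> Gizmo = 1*3 = 3, Spring = 1*4 = 4.
Iteration 2: components of {Gizmo,Spring} -> Widget = 4*3 = 12.
Iteration 3: components of {Widget} -> Base = 12*5 = 60.
Iteration 4: no further components; recursion stops.
SUM(amt) = 1 + 4 + 3 + 12 + 60 = 80.

80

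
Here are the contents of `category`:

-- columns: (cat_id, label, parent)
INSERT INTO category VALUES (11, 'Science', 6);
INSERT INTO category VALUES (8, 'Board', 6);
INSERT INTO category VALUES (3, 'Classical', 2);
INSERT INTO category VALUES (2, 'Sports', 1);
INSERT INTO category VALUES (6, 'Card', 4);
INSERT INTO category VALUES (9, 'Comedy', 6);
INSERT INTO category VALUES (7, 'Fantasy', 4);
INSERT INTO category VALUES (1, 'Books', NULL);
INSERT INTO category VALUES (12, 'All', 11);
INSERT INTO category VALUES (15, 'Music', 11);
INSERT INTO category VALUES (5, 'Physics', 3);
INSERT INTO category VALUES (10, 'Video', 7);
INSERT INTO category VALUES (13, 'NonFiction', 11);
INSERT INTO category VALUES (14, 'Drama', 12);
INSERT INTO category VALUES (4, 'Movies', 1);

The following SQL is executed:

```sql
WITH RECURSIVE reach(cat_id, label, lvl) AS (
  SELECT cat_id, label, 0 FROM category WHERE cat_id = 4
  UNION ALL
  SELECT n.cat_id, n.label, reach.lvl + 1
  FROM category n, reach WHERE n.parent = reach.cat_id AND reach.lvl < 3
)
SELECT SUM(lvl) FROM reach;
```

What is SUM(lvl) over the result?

Base: cat_id=4 (Movies) at lvl 0.
Iteration 1: rows with parent in {4} -> Card (id 6, lvl 1), Fantasy (id 7, lvl 1).
Iteration 2: rows with parent in {6,7} -> Board (id 8, lvl 2), Comedy (id 9, lvl 2), Video (id 10, lvl 2), Science (id 11, lvl 2).
Iteration 3: rows with parent in {8,9,10,11} -> All (id 12, lvl 3), NonFiction (id 13, lvl 3), Music (id 15, lvl 3).
Iteration 4: lvl < 3 fails for all current rows; recursion stops.
SUM(lvl) = 0 + 1 + 1 + 2 + 2 + 2 + 2 + 3 + 3 + 3 = 19.

19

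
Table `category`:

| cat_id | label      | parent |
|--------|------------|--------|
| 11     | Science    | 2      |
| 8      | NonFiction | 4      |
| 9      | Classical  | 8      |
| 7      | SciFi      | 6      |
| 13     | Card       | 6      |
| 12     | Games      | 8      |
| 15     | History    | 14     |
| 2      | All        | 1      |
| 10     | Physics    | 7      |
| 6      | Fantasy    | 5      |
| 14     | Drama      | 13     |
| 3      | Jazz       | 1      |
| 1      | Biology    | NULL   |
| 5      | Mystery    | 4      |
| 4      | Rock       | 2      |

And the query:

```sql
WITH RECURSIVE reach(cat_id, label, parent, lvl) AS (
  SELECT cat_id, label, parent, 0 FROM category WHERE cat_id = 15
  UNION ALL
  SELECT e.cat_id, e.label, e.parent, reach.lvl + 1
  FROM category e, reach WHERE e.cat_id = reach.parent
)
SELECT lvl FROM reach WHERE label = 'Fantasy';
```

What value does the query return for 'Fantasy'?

3

Base: cat_id=15 (History), parent=14, lvl 0.
Iteration 1: join on cat_id=14 -> Drama (id 14, parent=13, lvl 1).
Iteration 2: join on cat_id=13 -> Card (id 13, parent=6, lvl 2).
Iteration 3: join on cat_id=6 -> Fantasy (id 6, parent=5, lvl 3).
Iteration 4: join on cat_id=5 -> Mystery (id 5, parent=4, lvl 4).
Iteration 5: join on cat_id=4 -> Rock (id 4, parent=2, lvl 5).
Iteration 6: join on cat_id=2 -> All (id 2, parent=1, lvl 6).
Iteration 7: join on cat_id=1 -> Biology (id 1, parent=NULL, lvl 7).
Iteration 8: parent is NULL; no match; recursion stops.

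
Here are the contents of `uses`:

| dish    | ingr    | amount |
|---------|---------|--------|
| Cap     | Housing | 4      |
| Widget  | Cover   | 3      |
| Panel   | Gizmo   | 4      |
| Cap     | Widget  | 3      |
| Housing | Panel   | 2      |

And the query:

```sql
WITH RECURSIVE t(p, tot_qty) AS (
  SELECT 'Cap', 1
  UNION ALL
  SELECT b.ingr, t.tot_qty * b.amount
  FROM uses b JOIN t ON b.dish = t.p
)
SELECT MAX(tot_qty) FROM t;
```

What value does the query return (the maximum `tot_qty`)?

32

Base: (Cap, tot_qty=1).
Iteration 1: components of {Cap} -> Housing = 1*4 = 4, Widget = 1*3 = 3.
Iteration 2: components of {Housing,Widget} -> Cover = 3*3 = 9, Panel = 4*2 = 8.
Iteration 3: components of {Cover,Panel} -> Gizmo = 8*4 = 32.
Iteration 4: no further components; recursion stops.
tot_qty values: 1, 4, 3, 8, 9, 32; the maximum is 32.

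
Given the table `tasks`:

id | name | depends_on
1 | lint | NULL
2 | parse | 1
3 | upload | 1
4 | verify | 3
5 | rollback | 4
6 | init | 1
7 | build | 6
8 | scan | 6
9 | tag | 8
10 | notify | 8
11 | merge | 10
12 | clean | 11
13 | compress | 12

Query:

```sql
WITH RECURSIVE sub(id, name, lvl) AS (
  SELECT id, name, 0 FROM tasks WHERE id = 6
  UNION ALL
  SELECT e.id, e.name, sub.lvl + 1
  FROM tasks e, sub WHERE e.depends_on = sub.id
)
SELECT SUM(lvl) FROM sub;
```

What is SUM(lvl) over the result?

18

Base: id=6 (init) at lvl 0.
Iteration 1: rows with depends_on in {6} -> build (id 7, lvl 1), scan (id 8, lvl 1).
Iteration 2: rows with depends_on in {7,8} -> tag (id 9, lvl 2), notify (id 10, lvl 2).
Iteration 3: rows with depends_on in {9,10} -> merge (id 11, lvl 3).
Iteration 4: rows with depends_on in {11} -> clean (id 12, lvl 4).
Iteration 5: rows with depends_on in {12} -> compress (id 13, lvl 5).
Iteration 6: no rows with depends_on in {13}; recursion stops.
SUM(lvl) = 0 + 1 + 1 + 2 + 2 + 3 + 4 + 5 = 18.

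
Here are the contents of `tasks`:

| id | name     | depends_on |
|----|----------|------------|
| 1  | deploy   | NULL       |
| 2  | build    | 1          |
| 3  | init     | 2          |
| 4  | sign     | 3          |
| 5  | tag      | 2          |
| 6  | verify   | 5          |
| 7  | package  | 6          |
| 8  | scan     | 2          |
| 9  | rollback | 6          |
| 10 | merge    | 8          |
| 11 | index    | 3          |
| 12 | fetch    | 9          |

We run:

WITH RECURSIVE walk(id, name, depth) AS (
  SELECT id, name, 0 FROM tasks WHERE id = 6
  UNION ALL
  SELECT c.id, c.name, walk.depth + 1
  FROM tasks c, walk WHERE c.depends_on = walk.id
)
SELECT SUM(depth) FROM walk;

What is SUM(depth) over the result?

Base: id=6 (verify) at depth 0.
Iteration 1: rows with depends_on in {6} -> package (id 7, depth 1), rollback (id 9, depth 1).
Iteration 2: rows with depends_on in {7,9} -> fetch (id 12, depth 2).
Iteration 3: no rows with depends_on in {12}; recursion stops.
SUM(depth) = 0 + 1 + 1 + 2 = 4.

4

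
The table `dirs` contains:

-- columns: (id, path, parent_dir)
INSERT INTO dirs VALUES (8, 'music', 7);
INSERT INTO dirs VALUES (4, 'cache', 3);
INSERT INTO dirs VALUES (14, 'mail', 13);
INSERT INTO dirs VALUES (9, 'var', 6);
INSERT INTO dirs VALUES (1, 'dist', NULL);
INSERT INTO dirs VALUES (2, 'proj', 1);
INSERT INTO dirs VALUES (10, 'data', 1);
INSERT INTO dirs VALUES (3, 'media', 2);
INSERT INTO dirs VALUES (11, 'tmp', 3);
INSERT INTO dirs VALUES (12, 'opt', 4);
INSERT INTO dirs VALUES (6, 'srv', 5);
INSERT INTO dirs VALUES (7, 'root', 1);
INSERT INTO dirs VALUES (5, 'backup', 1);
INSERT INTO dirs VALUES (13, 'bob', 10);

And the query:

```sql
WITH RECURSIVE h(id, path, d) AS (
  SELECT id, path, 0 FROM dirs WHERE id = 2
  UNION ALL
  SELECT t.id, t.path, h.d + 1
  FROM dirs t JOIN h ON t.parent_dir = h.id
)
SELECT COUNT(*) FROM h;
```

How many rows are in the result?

5

Base: id=2 (proj) at d 0.
Iteration 1: rows with parent_dir in {2} -> media (id 3, d 1).
Iteration 2: rows with parent_dir in {3} -> cache (id 4, d 2), tmp (id 11, d 2).
Iteration 3: rows with parent_dir in {4,11} -> opt (id 12, d 3).
Iteration 4: no rows with parent_dir in {12}; recursion stops.
Total rows emitted: 5.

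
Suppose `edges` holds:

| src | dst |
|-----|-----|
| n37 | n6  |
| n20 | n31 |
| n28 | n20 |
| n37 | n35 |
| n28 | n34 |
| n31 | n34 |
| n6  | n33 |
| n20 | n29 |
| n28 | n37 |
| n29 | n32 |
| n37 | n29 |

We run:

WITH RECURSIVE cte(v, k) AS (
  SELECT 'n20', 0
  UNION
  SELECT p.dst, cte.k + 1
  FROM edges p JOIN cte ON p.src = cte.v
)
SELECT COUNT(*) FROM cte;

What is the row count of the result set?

5

Base: (n20, k=0).
Iteration 1: edges from {n20} -> (n29, k=1), (n31, k=1).
Iteration 2: edges from {n29,n31} -> (n32, k=2), (n34, k=2).
Iteration 3: no outgoing edges from {n32,n34}; recursion stops.
Total rows emitted: 5.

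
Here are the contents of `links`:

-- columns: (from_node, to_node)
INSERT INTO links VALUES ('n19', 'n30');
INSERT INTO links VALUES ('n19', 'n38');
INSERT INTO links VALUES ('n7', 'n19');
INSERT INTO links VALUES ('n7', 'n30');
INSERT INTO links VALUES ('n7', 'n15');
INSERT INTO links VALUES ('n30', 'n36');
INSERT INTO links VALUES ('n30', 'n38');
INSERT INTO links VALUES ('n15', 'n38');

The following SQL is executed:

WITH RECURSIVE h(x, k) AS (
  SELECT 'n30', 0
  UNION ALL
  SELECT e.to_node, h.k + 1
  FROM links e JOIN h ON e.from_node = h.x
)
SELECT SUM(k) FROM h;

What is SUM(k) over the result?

2

Base: (n30, k=0).
Iteration 1: edges from {n30} -> (n36, k=1), (n38, k=1).
Iteration 2: no outgoing edges from {n36,n38}; recursion stops.
SUM(k) = 0 + 1 + 1 = 2.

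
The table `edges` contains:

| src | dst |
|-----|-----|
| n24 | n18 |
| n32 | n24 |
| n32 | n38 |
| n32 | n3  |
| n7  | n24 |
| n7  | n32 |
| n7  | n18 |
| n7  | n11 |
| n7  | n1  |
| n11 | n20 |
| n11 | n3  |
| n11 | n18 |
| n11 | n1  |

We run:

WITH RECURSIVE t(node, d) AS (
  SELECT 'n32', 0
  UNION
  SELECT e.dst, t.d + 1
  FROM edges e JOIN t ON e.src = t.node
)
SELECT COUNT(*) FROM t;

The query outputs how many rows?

5

Base: (n32, d=0).
Iteration 1: edges from {n32} -> (n24, d=1), (n3, d=1), (n38, d=1).
Iteration 2: edges from {n24,n3,n38} -> (n18, d=2).
Iteration 3: no outgoing edges from {n18}; recursion stops.
Total rows emitted: 5.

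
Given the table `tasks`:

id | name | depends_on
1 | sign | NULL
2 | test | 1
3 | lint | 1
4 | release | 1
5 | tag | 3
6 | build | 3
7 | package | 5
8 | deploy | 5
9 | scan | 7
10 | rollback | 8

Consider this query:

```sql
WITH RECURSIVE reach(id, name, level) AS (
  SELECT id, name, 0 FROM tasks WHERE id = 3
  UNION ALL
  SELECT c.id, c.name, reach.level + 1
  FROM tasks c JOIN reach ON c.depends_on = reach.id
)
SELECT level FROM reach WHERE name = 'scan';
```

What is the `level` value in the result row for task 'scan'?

3

Base: id=3 (lint) at level 0.
Iteration 1: rows with depends_on in {3} -> tag (id 5, level 1), build (id 6, level 1).
Iteration 2: rows with depends_on in {5,6} -> package (id 7, level 2), deploy (id 8, level 2).
Iteration 3: rows with depends_on in {7,8} -> scan (id 9, level 3), rollback (id 10, level 3).
Iteration 4: no rows with depends_on in {9,10}; recursion stops.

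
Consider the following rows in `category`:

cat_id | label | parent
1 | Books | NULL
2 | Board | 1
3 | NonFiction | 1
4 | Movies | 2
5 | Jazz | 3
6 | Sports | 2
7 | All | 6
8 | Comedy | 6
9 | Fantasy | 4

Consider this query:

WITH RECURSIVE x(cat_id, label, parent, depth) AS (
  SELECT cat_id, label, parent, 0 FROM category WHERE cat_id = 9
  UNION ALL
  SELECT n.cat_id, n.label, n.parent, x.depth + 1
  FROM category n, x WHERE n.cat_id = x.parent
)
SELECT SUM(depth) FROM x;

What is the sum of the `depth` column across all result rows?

6

Base: cat_id=9 (Fantasy), parent=4, depth 0.
Iteration 1: join on cat_id=4 -> Movies (id 4, parent=2, depth 1).
Iteration 2: join on cat_id=2 -> Board (id 2, parent=1, depth 2).
Iteration 3: join on cat_id=1 -> Books (id 1, parent=NULL, depth 3).
Iteration 4: parent is NULL; no match; recursion stops.
SUM(depth) = 0 + 1 + 2 + 3 = 6.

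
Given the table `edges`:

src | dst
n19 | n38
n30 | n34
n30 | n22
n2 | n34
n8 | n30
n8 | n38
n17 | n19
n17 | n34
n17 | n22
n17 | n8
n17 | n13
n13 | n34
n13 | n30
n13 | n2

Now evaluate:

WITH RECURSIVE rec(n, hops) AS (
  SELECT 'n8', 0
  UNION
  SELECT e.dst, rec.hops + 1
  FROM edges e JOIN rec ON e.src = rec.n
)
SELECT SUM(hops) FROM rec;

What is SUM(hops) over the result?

Base: (n8, hops=0).
Iteration 1: edges from {n8} -> (n30, hops=1), (n38, hops=1).
Iteration 2: edges from {n30,n38} -> (n22, hops=2), (n34, hops=2).
Iteration 3: no outgoing edges from {n22,n34}; recursion stops.
SUM(hops) = 0 + 1 + 1 + 2 + 2 = 6.

6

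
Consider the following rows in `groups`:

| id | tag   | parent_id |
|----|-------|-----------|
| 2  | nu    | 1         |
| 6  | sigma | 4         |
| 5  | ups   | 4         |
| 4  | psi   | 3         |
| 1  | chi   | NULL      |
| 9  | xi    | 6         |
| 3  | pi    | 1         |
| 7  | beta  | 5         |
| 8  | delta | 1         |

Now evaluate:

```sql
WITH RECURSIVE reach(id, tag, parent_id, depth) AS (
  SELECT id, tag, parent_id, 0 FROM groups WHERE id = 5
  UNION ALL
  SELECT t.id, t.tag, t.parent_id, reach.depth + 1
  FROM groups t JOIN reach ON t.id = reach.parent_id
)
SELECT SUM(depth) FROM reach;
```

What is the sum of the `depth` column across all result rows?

Base: id=5 (ups), parent_id=4, depth 0.
Iteration 1: join on id=4 -> psi (id 4, parent_id=3, depth 1).
Iteration 2: join on id=3 -> pi (id 3, parent_id=1, depth 2).
Iteration 3: join on id=1 -> chi (id 1, parent_id=NULL, depth 3).
Iteration 4: parent_id is NULL; no match; recursion stops.
SUM(depth) = 0 + 1 + 2 + 3 = 6.

6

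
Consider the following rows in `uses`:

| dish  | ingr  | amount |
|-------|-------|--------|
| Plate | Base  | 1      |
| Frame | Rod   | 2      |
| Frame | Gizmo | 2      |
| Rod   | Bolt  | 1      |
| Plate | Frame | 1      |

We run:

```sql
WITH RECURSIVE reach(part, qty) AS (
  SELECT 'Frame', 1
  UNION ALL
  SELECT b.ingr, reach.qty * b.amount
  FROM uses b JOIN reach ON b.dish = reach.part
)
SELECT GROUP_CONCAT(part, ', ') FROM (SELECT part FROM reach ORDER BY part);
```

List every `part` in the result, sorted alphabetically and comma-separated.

Base: (Frame, qty=1).
Iteration 1: components of {Frame} -> Gizmo = 1*2 = 2, Rod = 1*2 = 2.
Iteration 2: components of {Gizmo,Rod} -> Bolt = 2*1 = 2.
Iteration 3: no further components; recursion stops.

Bolt, Frame, Gizmo, Rod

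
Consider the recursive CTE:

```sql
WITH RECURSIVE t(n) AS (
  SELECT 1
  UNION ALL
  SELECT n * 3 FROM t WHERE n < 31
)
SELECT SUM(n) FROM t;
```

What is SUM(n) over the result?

Base: n=1.
Iteration 1: 1 < 31 holds -> n = 1 * 3 = 3.
Iteration 2: 3 < 31 holds -> n = 3 * 3 = 9.
Iteration 3: 9 < 31 holds -> n = 9 * 3 = 27.
Iteration 4: 27 < 31 holds -> n = 27 * 3 = 81.
Iteration 5: 81 < 31 fails; recursion stops.
SUM(n) = 1 + 3 + 9 + 27 + 81 = 121.

121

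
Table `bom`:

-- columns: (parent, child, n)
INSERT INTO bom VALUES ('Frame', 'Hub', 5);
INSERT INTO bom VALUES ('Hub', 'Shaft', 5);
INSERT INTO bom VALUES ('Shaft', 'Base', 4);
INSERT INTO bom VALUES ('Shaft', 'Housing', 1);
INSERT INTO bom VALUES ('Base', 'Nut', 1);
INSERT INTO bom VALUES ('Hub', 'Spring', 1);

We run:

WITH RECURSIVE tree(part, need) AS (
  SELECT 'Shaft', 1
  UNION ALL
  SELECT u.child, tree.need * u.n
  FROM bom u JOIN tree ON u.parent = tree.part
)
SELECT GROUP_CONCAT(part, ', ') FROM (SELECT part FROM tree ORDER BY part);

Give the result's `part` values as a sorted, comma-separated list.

Base, Housing, Nut, Shaft

Base: (Shaft, need=1).
Iteration 1: components of {Shaft} -> Base = 1*4 = 4, Housing = 1*1 = 1.
Iteration 2: components of {Base,Housing} -> Nut = 4*1 = 4.
Iteration 3: no further components; recursion stops.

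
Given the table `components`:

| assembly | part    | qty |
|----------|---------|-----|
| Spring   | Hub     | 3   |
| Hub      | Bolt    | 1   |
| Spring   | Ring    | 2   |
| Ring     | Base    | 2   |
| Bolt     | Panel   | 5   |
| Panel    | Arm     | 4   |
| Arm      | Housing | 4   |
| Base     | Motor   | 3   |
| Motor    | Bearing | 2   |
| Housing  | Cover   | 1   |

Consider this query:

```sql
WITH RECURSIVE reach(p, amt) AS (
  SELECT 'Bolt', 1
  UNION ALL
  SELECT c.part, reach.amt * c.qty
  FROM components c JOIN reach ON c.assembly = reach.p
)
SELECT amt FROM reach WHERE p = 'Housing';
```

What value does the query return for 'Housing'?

Base: (Bolt, amt=1).
Iteration 1: components of {Bolt} -> Panel = 1*5 = 5.
Iteration 2: components of {Panel} -> Arm = 5*4 = 20.
Iteration 3: components of {Arm} -> Housing = 20*4 = 80.
Iteration 4: components of {Housing} -> Cover = 80*1 = 80.
Iteration 5: no further components; recursion stops.

80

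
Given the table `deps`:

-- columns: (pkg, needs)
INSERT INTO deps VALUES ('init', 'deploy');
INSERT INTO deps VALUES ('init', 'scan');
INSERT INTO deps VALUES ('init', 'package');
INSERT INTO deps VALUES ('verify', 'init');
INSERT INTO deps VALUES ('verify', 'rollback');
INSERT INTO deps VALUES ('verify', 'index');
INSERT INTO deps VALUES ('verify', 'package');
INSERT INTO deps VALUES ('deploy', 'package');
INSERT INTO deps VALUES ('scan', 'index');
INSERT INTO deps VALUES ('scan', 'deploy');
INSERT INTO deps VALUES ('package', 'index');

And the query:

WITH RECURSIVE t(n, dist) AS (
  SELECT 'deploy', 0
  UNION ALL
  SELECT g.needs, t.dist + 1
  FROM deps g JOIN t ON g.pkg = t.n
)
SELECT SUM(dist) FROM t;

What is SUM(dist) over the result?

3

Base: (deploy, dist=0).
Iteration 1: edges from {deploy} -> (package, dist=1).
Iteration 2: edges from {package} -> (index, dist=2).
Iteration 3: no outgoing edges from {index}; recursion stops.
SUM(dist) = 0 + 1 + 2 = 3.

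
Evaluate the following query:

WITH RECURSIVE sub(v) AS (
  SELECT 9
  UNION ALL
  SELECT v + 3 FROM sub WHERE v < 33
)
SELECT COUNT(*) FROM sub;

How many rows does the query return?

Base: v=9.
Iteration 1: 9 < 33 holds -> v = 9 + 3 = 12.
Iteration 2: 12 < 33 holds -> v = 12 + 3 = 15.
Iteration 3: 15 < 33 holds -> v = 15 + 3 = 18.
Iteration 4: 18 < 33 holds -> v = 18 + 3 = 21.
Iteration 5: 21 < 33 holds -> v = 21 + 3 = 24.
Iteration 6: 24 < 33 holds -> v = 24 + 3 = 27.
Iteration 7: 27 < 33 holds -> v = 27 + 3 = 30.
Iteration 8: 30 < 33 holds -> v = 30 + 3 = 33.
Iteration 9: 33 < 33 fails; recursion stops.
Total rows emitted: 9.

9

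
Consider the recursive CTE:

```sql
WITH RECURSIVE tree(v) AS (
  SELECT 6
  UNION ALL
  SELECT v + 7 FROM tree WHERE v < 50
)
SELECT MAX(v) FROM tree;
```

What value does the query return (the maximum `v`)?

55

Base: v=6.
Iteration 1: 6 < 50 holds -> v = 6 + 7 = 13.
Iteration 2: 13 < 50 holds -> v = 13 + 7 = 20.
Iteration 3: 20 < 50 holds -> v = 20 + 7 = 27.
Iteration 4: 27 < 50 holds -> v = 27 + 7 = 34.
Iteration 5: 34 < 50 holds -> v = 34 + 7 = 41.
Iteration 6: 41 < 50 holds -> v = 41 + 7 = 48.
Iteration 7: 48 < 50 holds -> v = 48 + 7 = 55.
Iteration 8: 55 < 50 fails; recursion stops.
v values: 6, 13, 20, 27, 34, 41, 48, 55; the maximum is 55.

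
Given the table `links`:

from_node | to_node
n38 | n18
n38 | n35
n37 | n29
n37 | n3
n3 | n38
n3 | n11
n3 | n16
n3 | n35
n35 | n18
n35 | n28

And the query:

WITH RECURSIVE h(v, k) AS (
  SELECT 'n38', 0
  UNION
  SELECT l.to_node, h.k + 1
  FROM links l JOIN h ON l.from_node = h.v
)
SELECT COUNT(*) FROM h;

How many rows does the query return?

Base: (n38, k=0).
Iteration 1: edges from {n38} -> (n18, k=1), (n35, k=1).
Iteration 2: edges from {n18,n35} -> (n18, k=2), (n28, k=2).
Iteration 3: no outgoing edges from {n18,n28}; recursion stops.
Total rows emitted: 5.

5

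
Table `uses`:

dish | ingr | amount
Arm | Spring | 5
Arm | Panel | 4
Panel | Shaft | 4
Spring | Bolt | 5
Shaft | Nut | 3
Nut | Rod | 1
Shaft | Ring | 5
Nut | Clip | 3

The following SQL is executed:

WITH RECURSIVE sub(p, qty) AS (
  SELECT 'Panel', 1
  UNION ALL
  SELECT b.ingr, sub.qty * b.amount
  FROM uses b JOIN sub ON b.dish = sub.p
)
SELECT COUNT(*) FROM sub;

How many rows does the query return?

6

Base: (Panel, qty=1).
Iteration 1: components of {Panel} -> Shaft = 1*4 = 4.
Iteration 2: components of {Shaft} -> Nut = 4*3 = 12, Ring = 4*5 = 20.
Iteration 3: components of {Nut,Ring} -> Clip = 12*3 = 36, Rod = 12*1 = 12.
Iteration 4: no further components; recursion stops.
Total rows emitted: 6.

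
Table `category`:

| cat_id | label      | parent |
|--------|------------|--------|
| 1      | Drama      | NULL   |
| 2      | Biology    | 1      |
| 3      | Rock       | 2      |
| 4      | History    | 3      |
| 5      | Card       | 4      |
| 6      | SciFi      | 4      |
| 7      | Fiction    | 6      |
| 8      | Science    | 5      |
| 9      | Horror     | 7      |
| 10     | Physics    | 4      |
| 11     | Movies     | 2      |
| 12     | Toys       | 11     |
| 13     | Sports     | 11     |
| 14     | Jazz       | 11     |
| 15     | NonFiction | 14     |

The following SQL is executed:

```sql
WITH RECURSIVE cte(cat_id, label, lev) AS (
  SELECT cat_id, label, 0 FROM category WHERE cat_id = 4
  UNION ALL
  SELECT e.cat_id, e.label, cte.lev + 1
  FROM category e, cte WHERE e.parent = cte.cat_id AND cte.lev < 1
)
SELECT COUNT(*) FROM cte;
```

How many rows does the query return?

Base: cat_id=4 (History) at lev 0.
Iteration 1: rows with parent in {4} -> Card (id 5, lev 1), SciFi (id 6, lev 1), Physics (id 10, lev 1).
Iteration 2: lev < 1 fails for all current rows; recursion stops.
Total rows emitted: 4.

4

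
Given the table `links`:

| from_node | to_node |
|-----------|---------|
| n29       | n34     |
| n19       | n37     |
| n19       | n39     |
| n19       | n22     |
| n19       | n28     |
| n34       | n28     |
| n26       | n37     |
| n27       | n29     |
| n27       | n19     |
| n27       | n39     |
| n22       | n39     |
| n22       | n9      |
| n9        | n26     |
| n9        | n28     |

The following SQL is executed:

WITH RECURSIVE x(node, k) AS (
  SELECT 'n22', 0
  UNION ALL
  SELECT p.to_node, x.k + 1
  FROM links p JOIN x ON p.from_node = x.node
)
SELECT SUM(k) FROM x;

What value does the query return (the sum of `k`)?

9

Base: (n22, k=0).
Iteration 1: edges from {n22} -> (n39, k=1), (n9, k=1).
Iteration 2: edges from {n39,n9} -> (n26, k=2), (n28, k=2).
Iteration 3: edges from {n26,n28} -> (n37, k=3).
Iteration 4: no outgoing edges from {n37}; recursion stops.
SUM(k) = 0 + 1 + 1 + 2 + 2 + 3 = 9.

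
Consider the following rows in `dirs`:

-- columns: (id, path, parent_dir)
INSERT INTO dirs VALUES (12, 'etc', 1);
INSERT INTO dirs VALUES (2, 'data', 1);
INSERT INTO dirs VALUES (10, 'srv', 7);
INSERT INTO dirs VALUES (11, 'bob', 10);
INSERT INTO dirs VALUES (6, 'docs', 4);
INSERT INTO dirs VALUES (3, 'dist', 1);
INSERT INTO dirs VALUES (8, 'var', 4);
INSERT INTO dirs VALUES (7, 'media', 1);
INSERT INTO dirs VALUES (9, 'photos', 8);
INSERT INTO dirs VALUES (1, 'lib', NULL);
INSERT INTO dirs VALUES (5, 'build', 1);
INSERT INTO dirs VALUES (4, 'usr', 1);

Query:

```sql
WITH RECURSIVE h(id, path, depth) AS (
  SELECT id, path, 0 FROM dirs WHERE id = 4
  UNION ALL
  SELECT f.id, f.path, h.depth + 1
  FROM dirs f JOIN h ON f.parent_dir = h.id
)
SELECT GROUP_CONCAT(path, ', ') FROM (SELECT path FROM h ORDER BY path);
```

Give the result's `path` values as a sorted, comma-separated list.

Base: id=4 (usr) at depth 0.
Iteration 1: rows with parent_dir in {4} -> docs (id 6, depth 1), var (id 8, depth 1).
Iteration 2: rows with parent_dir in {6,8} -> photos (id 9, depth 2).
Iteration 3: no rows with parent_dir in {9}; recursion stops.

docs, photos, usr, var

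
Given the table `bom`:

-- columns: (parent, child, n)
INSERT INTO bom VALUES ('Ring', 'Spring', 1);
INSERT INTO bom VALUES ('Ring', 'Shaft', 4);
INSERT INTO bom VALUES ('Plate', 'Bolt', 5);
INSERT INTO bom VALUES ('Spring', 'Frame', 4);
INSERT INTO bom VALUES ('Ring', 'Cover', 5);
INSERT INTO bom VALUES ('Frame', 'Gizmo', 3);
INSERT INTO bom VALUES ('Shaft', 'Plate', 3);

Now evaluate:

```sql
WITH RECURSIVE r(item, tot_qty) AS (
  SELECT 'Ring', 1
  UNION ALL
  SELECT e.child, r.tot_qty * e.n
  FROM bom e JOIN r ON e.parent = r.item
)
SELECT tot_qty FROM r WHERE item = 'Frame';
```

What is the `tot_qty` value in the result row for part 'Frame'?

4

Base: (Ring, tot_qty=1).
Iteration 1: components of {Ring} -> Cover = 1*5 = 5, Shaft = 1*4 = 4, Spring = 1*1 = 1.
Iteration 2: components of {Cover,Shaft,Spring} -> Frame = 1*4 = 4, Plate = 4*3 = 12.
Iteration 3: components of {Frame,Plate} -> Bolt = 12*5 = 60, Gizmo = 4*3 = 12.
Iteration 4: no further components; recursion stops.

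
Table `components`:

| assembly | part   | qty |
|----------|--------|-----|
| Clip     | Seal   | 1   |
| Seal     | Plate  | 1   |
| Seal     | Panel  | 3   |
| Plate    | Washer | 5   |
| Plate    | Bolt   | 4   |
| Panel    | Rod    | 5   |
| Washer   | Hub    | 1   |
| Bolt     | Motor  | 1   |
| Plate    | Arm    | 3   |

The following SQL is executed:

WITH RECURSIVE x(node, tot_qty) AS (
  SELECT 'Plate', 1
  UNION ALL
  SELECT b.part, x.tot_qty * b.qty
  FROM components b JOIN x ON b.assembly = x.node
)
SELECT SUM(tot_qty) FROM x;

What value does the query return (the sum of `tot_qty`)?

22

Base: (Plate, tot_qty=1).
Iteration 1: components of {Plate} -> Arm = 1*3 = 3, Bolt = 1*4 = 4, Washer = 1*5 = 5.
Iteration 2: components of {Arm,Bolt,Washer} -> Hub = 5*1 = 5, Motor = 4*1 = 4.
Iteration 3: no further components; recursion stops.
SUM(tot_qty) = 1 + 5 + 4 + 3 + 5 + 4 = 22.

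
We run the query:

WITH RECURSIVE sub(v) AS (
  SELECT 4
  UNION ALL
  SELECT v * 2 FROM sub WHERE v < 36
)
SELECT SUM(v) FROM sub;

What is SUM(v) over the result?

124

Base: v=4.
Iteration 1: 4 < 36 holds -> v = 4 * 2 = 8.
Iteration 2: 8 < 36 holds -> v = 8 * 2 = 16.
Iteration 3: 16 < 36 holds -> v = 16 * 2 = 32.
Iteration 4: 32 < 36 holds -> v = 32 * 2 = 64.
Iteration 5: 64 < 36 fails; recursion stops.
SUM(v) = 4 + 8 + 16 + 32 + 64 = 124.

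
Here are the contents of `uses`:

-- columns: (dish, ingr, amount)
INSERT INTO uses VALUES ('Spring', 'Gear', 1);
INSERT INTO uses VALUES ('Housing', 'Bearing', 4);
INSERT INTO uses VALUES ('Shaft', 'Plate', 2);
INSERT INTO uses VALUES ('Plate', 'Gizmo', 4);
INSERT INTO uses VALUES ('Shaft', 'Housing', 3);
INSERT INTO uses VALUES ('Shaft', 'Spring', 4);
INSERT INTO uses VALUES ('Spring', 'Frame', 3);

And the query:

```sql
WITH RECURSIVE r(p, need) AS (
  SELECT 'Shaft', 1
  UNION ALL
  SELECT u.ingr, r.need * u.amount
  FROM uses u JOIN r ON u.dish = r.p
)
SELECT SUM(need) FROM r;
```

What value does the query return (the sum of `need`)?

Base: (Shaft, need=1).
Iteration 1: components of {Shaft} -> Housing = 1*3 = 3, Plate = 1*2 = 2, Spring = 1*4 = 4.
Iteration 2: components of {Housing,Plate,Spring} -> Bearing = 3*4 = 12, Frame = 4*3 = 12, Gear = 4*1 = 4, Gizmo = 2*4 = 8.
Iteration 3: no further components; recursion stops.
SUM(need) = 1 + 4 + 2 + 3 + 4 + 12 + 8 + 12 = 46.

46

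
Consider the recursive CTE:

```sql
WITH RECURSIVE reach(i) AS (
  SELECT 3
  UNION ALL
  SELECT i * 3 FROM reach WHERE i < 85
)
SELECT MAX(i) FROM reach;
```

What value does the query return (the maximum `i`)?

Base: i=3.
Iteration 1: 3 < 85 holds -> i = 3 * 3 = 9.
Iteration 2: 9 < 85 holds -> i = 9 * 3 = 27.
Iteration 3: 27 < 85 holds -> i = 27 * 3 = 81.
Iteration 4: 81 < 85 holds -> i = 81 * 3 = 243.
Iteration 5: 243 < 85 fails; recursion stops.
i values: 3, 9, 27, 81, 243; the maximum is 243.

243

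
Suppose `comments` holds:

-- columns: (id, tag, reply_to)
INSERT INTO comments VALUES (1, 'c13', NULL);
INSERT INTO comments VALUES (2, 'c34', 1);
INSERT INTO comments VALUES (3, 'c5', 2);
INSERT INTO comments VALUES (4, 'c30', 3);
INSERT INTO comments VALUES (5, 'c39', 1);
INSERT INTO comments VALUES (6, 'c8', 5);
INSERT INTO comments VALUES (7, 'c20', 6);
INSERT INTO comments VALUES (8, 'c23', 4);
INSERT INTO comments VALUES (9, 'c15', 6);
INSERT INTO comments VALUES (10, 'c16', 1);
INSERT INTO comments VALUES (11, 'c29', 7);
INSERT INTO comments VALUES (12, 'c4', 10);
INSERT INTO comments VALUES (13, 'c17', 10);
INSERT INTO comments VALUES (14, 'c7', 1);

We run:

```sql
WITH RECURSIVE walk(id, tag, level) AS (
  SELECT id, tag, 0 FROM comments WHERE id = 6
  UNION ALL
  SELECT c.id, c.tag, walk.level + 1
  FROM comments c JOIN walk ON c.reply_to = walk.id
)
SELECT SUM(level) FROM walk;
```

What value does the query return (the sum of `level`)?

4

Base: id=6 (c8) at level 0.
Iteration 1: rows with reply_to in {6} -> c20 (id 7, level 1), c15 (id 9, level 1).
Iteration 2: rows with reply_to in {7,9} -> c29 (id 11, level 2).
Iteration 3: no rows with reply_to in {11}; recursion stops.
SUM(level) = 0 + 1 + 1 + 2 = 4.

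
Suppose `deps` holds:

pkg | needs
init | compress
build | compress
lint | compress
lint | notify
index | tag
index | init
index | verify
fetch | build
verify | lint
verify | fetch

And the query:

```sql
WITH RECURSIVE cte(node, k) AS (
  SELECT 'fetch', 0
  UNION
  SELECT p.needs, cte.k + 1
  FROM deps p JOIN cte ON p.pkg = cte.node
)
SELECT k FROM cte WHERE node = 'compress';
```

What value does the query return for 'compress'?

2

Base: (fetch, k=0).
Iteration 1: edges from {fetch} -> (build, k=1).
Iteration 2: edges from {build} -> (compress, k=2).
Iteration 3: no outgoing edges from {compress}; recursion stops.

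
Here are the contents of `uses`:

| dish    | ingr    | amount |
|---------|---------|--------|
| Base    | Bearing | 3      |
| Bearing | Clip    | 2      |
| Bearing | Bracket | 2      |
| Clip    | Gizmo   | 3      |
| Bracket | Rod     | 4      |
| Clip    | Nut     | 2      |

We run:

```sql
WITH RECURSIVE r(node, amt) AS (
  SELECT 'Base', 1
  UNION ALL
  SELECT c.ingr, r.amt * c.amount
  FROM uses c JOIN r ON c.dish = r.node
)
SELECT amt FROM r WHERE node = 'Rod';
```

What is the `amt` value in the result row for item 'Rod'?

24

Base: (Base, amt=1).
Iteration 1: components of {Base} -> Bearing = 1*3 = 3.
Iteration 2: components of {Bearing} -> Bracket = 3*2 = 6, Clip = 3*2 = 6.
Iteration 3: components of {Bracket,Clip} -> Gizmo = 6*3 = 18, Nut = 6*2 = 12, Rod = 6*4 = 24.
Iteration 4: no further components; recursion stops.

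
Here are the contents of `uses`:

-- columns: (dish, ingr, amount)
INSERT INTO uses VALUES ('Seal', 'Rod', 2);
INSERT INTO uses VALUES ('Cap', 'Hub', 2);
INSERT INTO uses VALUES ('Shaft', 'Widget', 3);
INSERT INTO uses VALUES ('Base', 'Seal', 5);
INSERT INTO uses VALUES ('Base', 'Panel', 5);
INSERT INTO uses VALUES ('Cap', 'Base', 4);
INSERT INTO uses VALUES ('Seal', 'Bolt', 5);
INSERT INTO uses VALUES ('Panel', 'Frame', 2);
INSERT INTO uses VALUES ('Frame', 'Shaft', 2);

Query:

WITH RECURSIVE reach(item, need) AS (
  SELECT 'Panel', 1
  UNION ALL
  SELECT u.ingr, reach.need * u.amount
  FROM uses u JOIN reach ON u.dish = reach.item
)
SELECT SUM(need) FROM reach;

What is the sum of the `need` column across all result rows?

Base: (Panel, need=1).
Iteration 1: components of {Panel} -> Frame = 1*2 = 2.
Iteration 2: components of {Frame} -> Shaft = 2*2 = 4.
Iteration 3: components of {Shaft} -> Widget = 4*3 = 12.
Iteration 4: no further components; recursion stops.
SUM(need) = 1 + 2 + 4 + 12 = 19.

19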